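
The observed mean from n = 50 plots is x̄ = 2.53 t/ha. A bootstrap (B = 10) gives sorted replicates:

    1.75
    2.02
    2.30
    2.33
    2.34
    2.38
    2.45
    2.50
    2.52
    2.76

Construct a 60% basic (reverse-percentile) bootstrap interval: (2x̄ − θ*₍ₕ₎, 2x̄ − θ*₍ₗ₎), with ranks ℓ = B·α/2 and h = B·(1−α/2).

(2.56, 3.04)

Percentile endpoints at ranks 2 and 8: θ*₍2₎ = 2.02, θ*₍8₎ = 2.50.
Basic interval reflects these around x̄:
  lower = 2 × 2.53 − 2.50 = 2.56
  upper = 2 × 2.53 − 2.02 = 3.04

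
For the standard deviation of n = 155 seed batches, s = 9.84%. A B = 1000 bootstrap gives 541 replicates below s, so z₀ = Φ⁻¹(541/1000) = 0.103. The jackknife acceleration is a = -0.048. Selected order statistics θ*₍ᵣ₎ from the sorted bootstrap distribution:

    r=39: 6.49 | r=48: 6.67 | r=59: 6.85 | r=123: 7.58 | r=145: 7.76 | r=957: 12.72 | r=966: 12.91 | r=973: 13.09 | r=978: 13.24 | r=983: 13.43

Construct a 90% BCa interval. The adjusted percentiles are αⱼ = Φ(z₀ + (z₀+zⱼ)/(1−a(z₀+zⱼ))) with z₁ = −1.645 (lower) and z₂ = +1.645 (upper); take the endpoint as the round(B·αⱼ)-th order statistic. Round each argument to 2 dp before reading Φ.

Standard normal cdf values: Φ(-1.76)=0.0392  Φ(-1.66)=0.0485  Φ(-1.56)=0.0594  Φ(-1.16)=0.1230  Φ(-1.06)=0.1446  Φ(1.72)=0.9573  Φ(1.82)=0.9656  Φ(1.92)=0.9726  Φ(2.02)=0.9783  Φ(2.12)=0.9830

Lower: z₀ + z₁ = 0.103 + (-1.645) = -1.542; 1 − a(z₀+z₁) = 1 − (-0.048)(-1.542) = 0.9260; argument = 0.103 + (-1.542)/0.9260 = -1.5623 → -1.56.
α₁ = Φ(-1.56) = 0.0594; rank = round(1000 × 0.0594) = 59; θ*₍59₎ = 6.85.
Upper: z₀ + z₂ = 1.748; 1 − a(z₀+z₂) = 1.0839; argument = 1.7157 → 1.72; α₂ = 0.9573; rank = 957; θ*₍957₎ = 12.72.

(6.85, 12.72)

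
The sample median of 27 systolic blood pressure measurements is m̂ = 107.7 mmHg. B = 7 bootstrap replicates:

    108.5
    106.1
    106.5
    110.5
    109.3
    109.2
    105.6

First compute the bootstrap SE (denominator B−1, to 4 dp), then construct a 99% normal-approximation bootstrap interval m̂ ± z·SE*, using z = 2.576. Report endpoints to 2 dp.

(102.85, 112.55)

Mean of replicates = 107.9571; sum of squared deviations = 21.2371; SE* = √(21.2371/6) = 1.8814
Margin = 2.576 × 1.8814 = 4.846
Interval: 107.7 ± 4.846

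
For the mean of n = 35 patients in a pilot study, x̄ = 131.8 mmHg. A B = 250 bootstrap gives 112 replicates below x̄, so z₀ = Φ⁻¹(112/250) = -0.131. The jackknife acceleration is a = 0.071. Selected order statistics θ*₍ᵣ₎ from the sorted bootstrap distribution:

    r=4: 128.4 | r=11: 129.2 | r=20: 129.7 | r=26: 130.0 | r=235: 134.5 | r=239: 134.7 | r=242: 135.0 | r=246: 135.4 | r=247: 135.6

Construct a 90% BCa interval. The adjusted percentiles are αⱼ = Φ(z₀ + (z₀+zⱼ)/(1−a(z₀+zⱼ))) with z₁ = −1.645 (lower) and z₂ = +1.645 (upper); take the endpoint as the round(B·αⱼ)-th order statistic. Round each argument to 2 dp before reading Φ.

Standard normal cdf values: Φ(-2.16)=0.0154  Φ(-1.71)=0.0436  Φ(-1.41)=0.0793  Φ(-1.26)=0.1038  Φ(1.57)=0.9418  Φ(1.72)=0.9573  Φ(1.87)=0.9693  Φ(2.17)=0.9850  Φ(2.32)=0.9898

(129.2, 134.5)

Lower: z₀ + z₁ = -0.131 + (-1.645) = -1.776; 1 − a(z₀+z₁) = 1 − (0.071)(-1.776) = 1.1261; argument = -0.131 + (-1.776)/1.1261 = -1.7081 → -1.71.
α₁ = Φ(-1.71) = 0.0436; rank = round(250 × 0.0436) = 11; θ*₍11₎ = 129.2.
Upper: z₀ + z₂ = 1.514; 1 − a(z₀+z₂) = 0.8925; argument = 1.5653 → 1.57; α₂ = 0.9418; rank = 235; θ*₍235₎ = 134.5.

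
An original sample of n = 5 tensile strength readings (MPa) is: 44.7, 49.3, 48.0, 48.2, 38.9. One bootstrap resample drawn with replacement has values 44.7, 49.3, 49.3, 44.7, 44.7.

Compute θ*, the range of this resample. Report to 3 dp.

Range = 49.3 − 44.7 = 4.600

θ* = 4.600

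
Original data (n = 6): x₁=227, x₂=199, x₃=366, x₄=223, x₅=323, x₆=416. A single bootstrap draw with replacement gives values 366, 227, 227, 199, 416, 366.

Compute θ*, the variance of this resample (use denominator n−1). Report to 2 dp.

θ* = 8605.37

Mean = 300.1667; sum of squared deviations = 43026.8333
s² = 43026.8333 / 5 = 8605.3667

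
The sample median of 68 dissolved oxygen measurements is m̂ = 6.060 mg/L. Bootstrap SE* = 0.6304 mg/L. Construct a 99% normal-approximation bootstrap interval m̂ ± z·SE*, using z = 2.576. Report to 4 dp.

(4.4361, 7.6839)

Margin = 2.576 × 0.6304 = 1.62391
Interval: 6.060 ± 1.62391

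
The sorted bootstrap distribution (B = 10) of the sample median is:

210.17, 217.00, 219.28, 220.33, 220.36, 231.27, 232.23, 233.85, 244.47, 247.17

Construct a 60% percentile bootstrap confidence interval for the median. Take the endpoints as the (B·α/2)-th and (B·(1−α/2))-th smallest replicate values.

(217.00, 233.85)

α = 0.40; lower rank = 10 × 0.200 = 2; upper rank = 10 × 0.800 = 8.
The 2nd smallest replicate is 217.00; the 8th is 233.85.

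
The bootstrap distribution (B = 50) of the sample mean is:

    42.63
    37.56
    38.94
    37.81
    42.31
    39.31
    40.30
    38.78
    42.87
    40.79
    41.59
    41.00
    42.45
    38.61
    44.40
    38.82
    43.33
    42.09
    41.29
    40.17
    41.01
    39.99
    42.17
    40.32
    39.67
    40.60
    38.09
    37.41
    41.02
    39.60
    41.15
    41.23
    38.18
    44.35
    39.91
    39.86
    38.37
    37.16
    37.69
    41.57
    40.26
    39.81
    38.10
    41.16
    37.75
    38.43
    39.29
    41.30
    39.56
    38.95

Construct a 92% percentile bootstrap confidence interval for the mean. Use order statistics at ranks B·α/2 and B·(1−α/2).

Sorted replicates: 37.16, 37.41, 37.56, 37.69, 37.75, 37.81, 38.09, 38.10, 38.18, 38.37, 38.43, 38.61, 38.78, 38.82, 38.94, 38.95, 39.29, 39.31, 39.56, 39.60, 39.67, 39.81, 39.86, 39.91, 39.99, 40.17, 40.26, 40.30, 40.32, 40.60, 40.79, 41.00, 41.01, 41.02, 41.15, 41.16, 41.23, 41.29, 41.30, 41.57, 41.59, 42.09, 42.17, 42.31, 42.45, 42.63, 42.87, 43.33, 44.35, 44.40
α = 0.08; lower rank = 50 × 0.040 = 2; upper rank = 50 × 0.960 = 48.
The 2nd smallest replicate is 37.41; the 48th is 43.33.

(37.41, 43.33)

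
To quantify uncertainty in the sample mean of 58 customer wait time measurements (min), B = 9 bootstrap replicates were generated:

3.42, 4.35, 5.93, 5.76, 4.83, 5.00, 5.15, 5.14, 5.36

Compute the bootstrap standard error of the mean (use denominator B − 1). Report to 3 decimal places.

SE* = 0.755

Bootstrap SE is the standard deviation of the 9 replicate means.
Mean of replicates: (3.42 + 4.35 + 5.93 + 5.76 + 4.83 + 5.00 + 5.15 + 5.14 + 5.36) / 9 = 44.9400 / 9 = 4.9933
Sum of squared deviations: (−1.5733)² + (−0.6433)² + (+0.9367)² + (+0.7667)² + (−0.1633)² + (+0.0067)² + (+0.1567)² + (+0.1467)² + (+0.3667)² = 4.5616
Variance = 4.5616 / 8 = 0.5702
SE* = √0.5702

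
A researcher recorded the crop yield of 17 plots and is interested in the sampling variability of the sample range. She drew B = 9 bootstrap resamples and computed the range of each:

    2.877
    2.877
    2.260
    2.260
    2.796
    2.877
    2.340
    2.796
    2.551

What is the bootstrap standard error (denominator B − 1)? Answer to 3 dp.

Bootstrap SE is the standard deviation of the 9 replicate ranges.
Mean of replicates: (2.877 + 2.877 + 2.260 + 2.260 + 2.796 + 2.877 + 2.340 + 2.796 + 2.551) / 9 = 23.6340 / 9 = 2.6260
Sum of squared deviations: (+0.2510)² + (+0.2510)² + (−0.3660)² + (−0.3660)² + (+0.1700)² + (+0.2510)² + (−0.2860)² + (+0.1700)² + (−0.0750)² = 0.6021
Variance = 0.6021 / 8 = 0.0753
SE* = √0.0753

SE* = 0.274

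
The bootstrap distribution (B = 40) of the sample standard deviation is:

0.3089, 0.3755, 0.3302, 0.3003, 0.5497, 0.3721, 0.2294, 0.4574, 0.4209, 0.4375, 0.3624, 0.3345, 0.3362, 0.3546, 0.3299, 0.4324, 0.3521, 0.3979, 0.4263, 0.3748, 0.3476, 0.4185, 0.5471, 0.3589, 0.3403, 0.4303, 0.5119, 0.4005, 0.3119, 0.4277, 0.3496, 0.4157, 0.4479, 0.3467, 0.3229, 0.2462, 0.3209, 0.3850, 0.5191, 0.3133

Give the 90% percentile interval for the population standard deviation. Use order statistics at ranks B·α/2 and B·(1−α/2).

(0.2462, 0.5191)

Sorted replicates: 0.2294, 0.2462, 0.3003, 0.3089, 0.3119, 0.3133, 0.3209, 0.3229, 0.3299, 0.3302, 0.3345, 0.3362, 0.3403, 0.3467, 0.3476, 0.3496, 0.3521, 0.3546, 0.3589, 0.3624, 0.3721, 0.3748, 0.3755, 0.3850, 0.3979, 0.4005, 0.4157, 0.4185, 0.4209, 0.4263, 0.4277, 0.4303, 0.4324, 0.4375, 0.4479, 0.4574, 0.5119, 0.5191, 0.5471, 0.5497
α = 0.10; lower rank = 40 × 0.050 = 2; upper rank = 40 × 0.950 = 38.
The 2nd smallest replicate is 0.2462; the 38th is 0.5191.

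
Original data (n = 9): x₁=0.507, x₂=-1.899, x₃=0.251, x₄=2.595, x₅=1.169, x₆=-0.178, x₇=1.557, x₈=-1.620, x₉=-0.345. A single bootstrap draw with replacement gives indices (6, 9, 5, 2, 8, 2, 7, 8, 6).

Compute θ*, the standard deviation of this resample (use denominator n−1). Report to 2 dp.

Resample values: -0.178, -0.345, 1.169, -1.899, -1.620, -1.899, 1.557, -1.620, -0.178.
Mean = -0.5570; sum of squared deviations = 13.6422
s² = 13.6422 / 8 = 1.7053
s = √1.7053 = 1.31

θ* = 1.31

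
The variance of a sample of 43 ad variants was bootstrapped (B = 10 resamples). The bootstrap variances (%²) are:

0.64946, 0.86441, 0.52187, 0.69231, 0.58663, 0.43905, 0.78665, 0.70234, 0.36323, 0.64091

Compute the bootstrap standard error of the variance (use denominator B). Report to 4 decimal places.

SE* = 0.1449

Bootstrap SE is the standard deviation of the 10 replicate variances.
Mean of replicates: (0.64946 + 0.86441 + 0.52187 + 0.69231 + 0.58663 + 0.43905 + 0.78665 + 0.70234 + 0.36323 + 0.64091) / 10 = 6.246860 / 10 = 0.624686
Sum of squared deviations: (+0.024774)² + (+0.239724)² + (−0.102816)² + (+0.067624)² + (−0.038056)² + (−0.185636)² + (+0.161964)² + (+0.077654)² + (−0.261456)² + (+0.016224)² = 0.210019
Variance = 0.210019 / 10 = 0.021002
SE* = √0.021002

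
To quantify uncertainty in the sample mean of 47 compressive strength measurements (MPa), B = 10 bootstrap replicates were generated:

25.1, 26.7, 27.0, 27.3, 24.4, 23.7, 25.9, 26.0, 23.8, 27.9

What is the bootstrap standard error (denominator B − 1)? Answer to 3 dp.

Bootstrap SE is the standard deviation of the 10 replicate means.
Mean of replicates: (25.1 + 26.7 + 27.0 + 27.3 + 24.4 + 23.7 + 25.9 + 26.0 + 23.8 + 27.9) / 10 = 257.8000 / 10 = 25.7800
Sum of squared deviations: (−0.6800)² + (+0.9200)² + (+1.2200)² + (+1.5200)² + (−1.3800)² + (−2.0800)² + (+0.1200)² + (+0.2200)² + (−1.9800)² + (+2.1200)² = 19.8160
Variance = 19.8160 / 9 = 2.2018
SE* = √2.2018

SE* = 1.484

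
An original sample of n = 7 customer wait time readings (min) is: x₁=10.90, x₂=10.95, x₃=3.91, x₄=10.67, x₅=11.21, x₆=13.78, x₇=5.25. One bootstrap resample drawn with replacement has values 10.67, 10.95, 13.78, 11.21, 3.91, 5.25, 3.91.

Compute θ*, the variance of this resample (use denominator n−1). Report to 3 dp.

θ* = 16.438

Mean = 8.5257; sum of squared deviations = 98.6280
s² = 98.6280 / 6 = 16.4380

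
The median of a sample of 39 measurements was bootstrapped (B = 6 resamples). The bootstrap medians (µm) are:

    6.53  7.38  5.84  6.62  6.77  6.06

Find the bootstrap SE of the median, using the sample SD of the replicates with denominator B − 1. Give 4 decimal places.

Bootstrap SE is the standard deviation of the 6 replicate medians.
Mean of replicates: (6.53 + 7.38 + 5.84 + 6.62 + 6.77 + 6.06) / 6 = 39.20000 / 6 = 6.53333
Sum of squared deviations: (−0.00333)² + (+0.84667)² + (−0.69333)² + (+0.08667)² + (+0.23667)² + (−0.47333)² = 1.48513
Variance = 1.48513 / 5 = 0.29703
SE* = √0.29703

SE* = 0.5450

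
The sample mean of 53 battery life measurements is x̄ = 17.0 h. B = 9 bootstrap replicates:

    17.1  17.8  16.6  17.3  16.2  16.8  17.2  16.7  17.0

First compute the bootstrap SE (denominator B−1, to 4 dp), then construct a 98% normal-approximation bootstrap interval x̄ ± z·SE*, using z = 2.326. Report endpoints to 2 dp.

(15.93, 18.07)

Mean of replicates = 16.9667; sum of squared deviations = 1.7000; SE* = √(1.7000/8) = 0.4610
Margin = 2.326 × 0.4610 = 1.072
Interval: 17.0 ± 1.072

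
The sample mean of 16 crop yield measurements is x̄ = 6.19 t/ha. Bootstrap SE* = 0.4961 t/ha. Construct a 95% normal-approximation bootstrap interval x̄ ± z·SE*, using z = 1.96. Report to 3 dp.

(5.218, 7.162)

Margin = 1.96 × 0.4961 = 0.9724
Interval: 6.19 ± 0.9724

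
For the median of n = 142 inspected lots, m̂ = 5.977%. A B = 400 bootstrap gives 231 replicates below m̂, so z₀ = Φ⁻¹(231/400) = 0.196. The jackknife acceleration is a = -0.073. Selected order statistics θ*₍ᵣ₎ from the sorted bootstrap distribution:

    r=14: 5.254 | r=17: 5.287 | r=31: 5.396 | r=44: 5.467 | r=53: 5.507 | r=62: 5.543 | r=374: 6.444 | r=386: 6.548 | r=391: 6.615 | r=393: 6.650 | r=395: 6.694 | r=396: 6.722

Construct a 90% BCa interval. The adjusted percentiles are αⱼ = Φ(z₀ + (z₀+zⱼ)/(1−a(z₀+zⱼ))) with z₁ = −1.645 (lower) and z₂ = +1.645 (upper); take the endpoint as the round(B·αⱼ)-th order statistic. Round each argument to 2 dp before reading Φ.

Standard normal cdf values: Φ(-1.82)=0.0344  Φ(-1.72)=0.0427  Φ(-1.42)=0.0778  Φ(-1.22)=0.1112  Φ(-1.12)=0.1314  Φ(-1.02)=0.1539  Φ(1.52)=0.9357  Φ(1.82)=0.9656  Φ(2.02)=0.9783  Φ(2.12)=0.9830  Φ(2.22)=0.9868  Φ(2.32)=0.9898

Lower: z₀ + z₁ = 0.196 + (-1.645) = -1.449; 1 − a(z₀+z₁) = 1 − (-0.073)(-1.449) = 0.8942; argument = 0.196 + (-1.449)/0.8942 = -1.4244 → -1.42.
α₁ = Φ(-1.42) = 0.0778; rank = round(400 × 0.0778) = 31; θ*₍31₎ = 5.396.
Upper: z₀ + z₂ = 1.841; 1 − a(z₀+z₂) = 1.1344; argument = 1.8189 → 1.82; α₂ = 0.9656; rank = 386; θ*₍386₎ = 6.548.

(5.396, 6.548)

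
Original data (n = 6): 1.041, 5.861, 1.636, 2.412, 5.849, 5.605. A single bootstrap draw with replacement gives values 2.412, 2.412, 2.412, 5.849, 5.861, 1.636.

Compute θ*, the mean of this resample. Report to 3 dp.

θ* = 3.430

Mean = (2.412 + 2.412 + 2.412 + 5.849 + 5.861 + 1.636) / 6 = 20.5820 / 6 = 3.430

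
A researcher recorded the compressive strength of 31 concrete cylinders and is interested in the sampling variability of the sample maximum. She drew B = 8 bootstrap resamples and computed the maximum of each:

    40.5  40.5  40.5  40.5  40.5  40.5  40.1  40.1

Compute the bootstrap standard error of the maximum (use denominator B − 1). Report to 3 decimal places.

SE* = 0.185

Bootstrap SE is the standard deviation of the 8 replicate maximums.
Mean of replicates: (40.5 + 40.5 + 40.5 + 40.5 + 40.5 + 40.5 + 40.1 + 40.1) / 8 = 323.2000 / 8 = 40.4000
Sum of squared deviations: (+0.1000)² + (+0.1000)² + (+0.1000)² + (+0.1000)² + (+0.1000)² + (+0.1000)² + (−0.3000)² + (−0.3000)² = 0.2400
Variance = 0.2400 / 7 = 0.0343
SE* = √0.0343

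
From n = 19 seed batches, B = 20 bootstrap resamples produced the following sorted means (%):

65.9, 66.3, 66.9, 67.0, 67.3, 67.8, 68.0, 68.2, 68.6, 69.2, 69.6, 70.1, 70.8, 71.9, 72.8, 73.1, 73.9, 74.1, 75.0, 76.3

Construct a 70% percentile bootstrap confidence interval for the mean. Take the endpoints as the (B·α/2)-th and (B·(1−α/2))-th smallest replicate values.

(66.9, 73.9)

α = 0.30; lower rank = 20 × 0.150 = 3; upper rank = 20 × 0.850 = 17.
The 3rd smallest replicate is 66.9; the 17th is 73.9.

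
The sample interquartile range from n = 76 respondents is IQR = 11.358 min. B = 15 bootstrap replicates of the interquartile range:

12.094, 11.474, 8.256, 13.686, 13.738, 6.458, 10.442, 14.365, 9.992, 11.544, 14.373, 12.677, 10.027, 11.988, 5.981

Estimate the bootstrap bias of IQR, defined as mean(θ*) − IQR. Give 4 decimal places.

bias = −0.2183

mean(θ*) = (12.094 + 11.474 + 8.256 + 13.686 + 13.738 + 6.458 + 10.442 + 14.365 + 9.992 + 11.544 + 14.373 + 12.677 + 10.027 + 11.988 + 5.981) / 15 = 11.13967
bias = 11.13967 − 11.358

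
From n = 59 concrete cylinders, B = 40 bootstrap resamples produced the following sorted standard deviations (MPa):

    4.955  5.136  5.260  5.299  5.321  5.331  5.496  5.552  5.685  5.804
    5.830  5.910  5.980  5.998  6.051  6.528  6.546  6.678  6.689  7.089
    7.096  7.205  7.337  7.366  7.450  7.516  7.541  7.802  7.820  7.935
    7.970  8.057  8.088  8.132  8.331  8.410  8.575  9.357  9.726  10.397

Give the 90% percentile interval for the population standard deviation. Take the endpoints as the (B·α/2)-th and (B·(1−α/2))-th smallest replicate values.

(5.136, 9.357)

α = 0.10; lower rank = 40 × 0.050 = 2; upper rank = 40 × 0.950 = 38.
The 2nd smallest replicate is 5.136; the 38th is 9.357.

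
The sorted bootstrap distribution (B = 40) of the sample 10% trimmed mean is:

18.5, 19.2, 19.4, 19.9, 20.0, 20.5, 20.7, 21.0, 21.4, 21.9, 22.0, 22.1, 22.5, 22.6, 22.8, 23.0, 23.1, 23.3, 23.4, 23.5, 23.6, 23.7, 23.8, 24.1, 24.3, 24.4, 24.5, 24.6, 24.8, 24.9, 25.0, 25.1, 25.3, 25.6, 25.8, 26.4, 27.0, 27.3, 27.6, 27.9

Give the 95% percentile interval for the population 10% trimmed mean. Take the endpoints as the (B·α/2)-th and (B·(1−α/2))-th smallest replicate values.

α = 0.05; lower rank = 40 × 0.025 = 1; upper rank = 40 × 0.975 = 39.
The 1st smallest replicate is 18.5; the 39th is 27.6.

(18.5, 27.6)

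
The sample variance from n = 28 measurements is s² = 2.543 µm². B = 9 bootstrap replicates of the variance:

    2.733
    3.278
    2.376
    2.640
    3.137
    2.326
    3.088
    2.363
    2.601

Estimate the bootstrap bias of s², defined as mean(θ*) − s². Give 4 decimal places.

bias = +0.1839

mean(θ*) = (2.733 + 3.278 + 2.376 + 2.640 + 3.137 + 2.326 + 3.088 + 2.363 + 2.601) / 9 = 2.72689
bias = 2.72689 − 2.543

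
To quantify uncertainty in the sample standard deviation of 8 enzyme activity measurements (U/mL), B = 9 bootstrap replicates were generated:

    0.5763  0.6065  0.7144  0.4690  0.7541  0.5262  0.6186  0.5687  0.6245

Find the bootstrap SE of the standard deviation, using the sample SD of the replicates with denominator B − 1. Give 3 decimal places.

SE* = 0.088

Bootstrap SE is the standard deviation of the 9 replicate standard deviations.
Mean of replicates: (0.5763 + 0.6065 + 0.7144 + 0.4690 + 0.7541 + 0.5262 + 0.6186 + 0.5687 + 0.6245) / 9 = 5.45830 / 9 = 0.60648
Sum of squared deviations: (−0.03018)² + (+0.00002)² + (+0.10792)² + (−0.13748)² + (+0.14762)² + (−0.08028)² + (+0.01212)² + (−0.03778)² + (+0.01802)² = 0.06159
Variance = 0.06159 / 8 = 0.00770
SE* = √0.00770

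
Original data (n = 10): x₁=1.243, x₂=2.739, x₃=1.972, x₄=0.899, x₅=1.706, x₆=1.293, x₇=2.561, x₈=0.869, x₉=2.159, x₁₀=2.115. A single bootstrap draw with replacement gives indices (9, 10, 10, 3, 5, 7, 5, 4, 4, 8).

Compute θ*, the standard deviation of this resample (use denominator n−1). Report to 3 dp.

θ* = 0.610

Resample values: 2.159, 2.115, 2.115, 1.972, 1.706, 2.561, 1.706, 0.899, 0.899, 0.869.
Mean = 1.7001; sum of squared deviations = 3.3443
s² = 3.3443 / 9 = 0.3716
s = √0.3716 = 0.610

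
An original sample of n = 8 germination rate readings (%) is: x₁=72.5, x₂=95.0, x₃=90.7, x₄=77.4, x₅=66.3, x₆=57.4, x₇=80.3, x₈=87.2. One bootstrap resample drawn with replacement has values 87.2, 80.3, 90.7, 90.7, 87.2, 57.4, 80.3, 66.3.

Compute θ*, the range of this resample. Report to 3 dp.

Range = 90.7 − 57.4 = 33.300

θ* = 33.300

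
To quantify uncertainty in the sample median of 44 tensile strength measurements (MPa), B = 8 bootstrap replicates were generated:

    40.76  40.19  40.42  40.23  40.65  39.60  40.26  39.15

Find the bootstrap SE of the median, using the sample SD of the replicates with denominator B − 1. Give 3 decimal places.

SE* = 0.537

Bootstrap SE is the standard deviation of the 8 replicate medians.
Mean of replicates: (40.76 + 40.19 + 40.42 + 40.23 + 40.65 + 39.60 + 40.26 + 39.15) / 8 = 321.2600 / 8 = 40.1575
Sum of squared deviations: (+0.6025)² + (+0.0325)² + (+0.2625)² + (+0.0725)² + (+0.4925)² + (−0.5575)² + (+0.1025)² + (−1.0075)² = 2.0171
Variance = 2.0171 / 7 = 0.2882
SE* = √0.2882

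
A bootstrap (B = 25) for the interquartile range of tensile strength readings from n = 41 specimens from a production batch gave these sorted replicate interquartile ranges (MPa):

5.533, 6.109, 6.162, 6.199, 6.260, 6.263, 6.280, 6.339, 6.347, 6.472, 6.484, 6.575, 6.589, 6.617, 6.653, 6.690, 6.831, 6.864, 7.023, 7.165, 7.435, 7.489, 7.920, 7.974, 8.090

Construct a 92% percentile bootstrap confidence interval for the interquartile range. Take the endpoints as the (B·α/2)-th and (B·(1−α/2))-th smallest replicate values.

(5.533, 7.974)

α = 0.08; lower rank = 25 × 0.040 = 1; upper rank = 25 × 0.960 = 24.
The 1st smallest replicate is 5.533; the 24th is 7.974.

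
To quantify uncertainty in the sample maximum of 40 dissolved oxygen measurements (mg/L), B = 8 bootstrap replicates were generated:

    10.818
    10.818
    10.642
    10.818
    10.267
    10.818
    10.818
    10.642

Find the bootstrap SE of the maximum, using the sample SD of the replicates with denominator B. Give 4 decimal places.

SE* = 0.1815

Bootstrap SE is the standard deviation of the 8 replicate maximums.
Mean of replicates: (10.818 + 10.818 + 10.642 + 10.818 + 10.267 + 10.818 + 10.818 + 10.642) / 8 = 85.64100 / 8 = 10.70512
Sum of squared deviations: (+0.11288)² + (+0.11288)² + (−0.06312)² + (+0.11288)² + (−0.43812)² + (+0.11288)² + (+0.11288)² + (−0.06312)² = 0.26363
Variance = 0.26363 / 8 = 0.03295
SE* = √0.03295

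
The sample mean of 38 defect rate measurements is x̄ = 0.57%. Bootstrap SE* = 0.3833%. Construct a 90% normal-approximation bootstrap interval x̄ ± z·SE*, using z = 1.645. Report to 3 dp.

(-0.061, 1.201)

Margin = 1.645 × 0.3833 = 0.6305
Interval: 0.57 ± 0.6305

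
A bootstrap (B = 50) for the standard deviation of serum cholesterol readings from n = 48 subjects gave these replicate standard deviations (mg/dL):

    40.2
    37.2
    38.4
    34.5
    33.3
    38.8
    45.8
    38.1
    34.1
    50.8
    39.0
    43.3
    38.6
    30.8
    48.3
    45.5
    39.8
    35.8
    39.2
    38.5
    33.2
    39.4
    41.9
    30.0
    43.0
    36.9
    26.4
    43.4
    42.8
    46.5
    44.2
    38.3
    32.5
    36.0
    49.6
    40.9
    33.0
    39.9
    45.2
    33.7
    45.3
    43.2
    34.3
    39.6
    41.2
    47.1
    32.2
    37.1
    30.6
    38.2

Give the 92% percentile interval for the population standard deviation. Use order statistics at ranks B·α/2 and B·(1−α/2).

(30.0, 48.3)

Sorted replicates: 26.4, 30.0, 30.6, 30.8, 32.2, 32.5, 33.0, 33.2, 33.3, 33.7, 34.1, 34.3, 34.5, 35.8, 36.0, 36.9, 37.1, 37.2, 38.1, 38.2, 38.3, 38.4, 38.5, 38.6, 38.8, 39.0, 39.2, 39.4, 39.6, 39.8, 39.9, 40.2, 40.9, 41.2, 41.9, 42.8, 43.0, 43.2, 43.3, 43.4, 44.2, 45.2, 45.3, 45.5, 45.8, 46.5, 47.1, 48.3, 49.6, 50.8
α = 0.08; lower rank = 50 × 0.040 = 2; upper rank = 50 × 0.960 = 48.
The 2nd smallest replicate is 30.0; the 48th is 48.3.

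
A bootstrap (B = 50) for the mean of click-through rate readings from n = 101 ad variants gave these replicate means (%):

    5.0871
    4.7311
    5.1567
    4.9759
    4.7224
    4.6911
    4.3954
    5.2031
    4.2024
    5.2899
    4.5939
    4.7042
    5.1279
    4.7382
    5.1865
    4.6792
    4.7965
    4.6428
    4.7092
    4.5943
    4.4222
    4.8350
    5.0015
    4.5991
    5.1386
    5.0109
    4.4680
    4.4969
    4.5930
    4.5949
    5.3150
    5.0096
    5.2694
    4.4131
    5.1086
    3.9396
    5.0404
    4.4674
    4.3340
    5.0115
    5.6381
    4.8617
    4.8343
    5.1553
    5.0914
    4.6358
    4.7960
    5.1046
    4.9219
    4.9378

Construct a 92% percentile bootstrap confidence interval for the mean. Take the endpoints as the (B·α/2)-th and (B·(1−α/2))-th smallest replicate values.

Sorted replicates: 3.9396, 4.2024, 4.3340, 4.3954, 4.4131, 4.4222, 4.4674, 4.4680, 4.4969, 4.5930, 4.5939, 4.5943, 4.5949, 4.5991, 4.6358, 4.6428, 4.6792, 4.6911, 4.7042, 4.7092, 4.7224, 4.7311, 4.7382, 4.7960, 4.7965, 4.8343, 4.8350, 4.8617, 4.9219, 4.9378, 4.9759, 5.0015, 5.0096, 5.0109, 5.0115, 5.0404, 5.0871, 5.0914, 5.1046, 5.1086, 5.1279, 5.1386, 5.1553, 5.1567, 5.1865, 5.2031, 5.2694, 5.2899, 5.3150, 5.6381
α = 0.08; lower rank = 50 × 0.040 = 2; upper rank = 50 × 0.960 = 48.
The 2nd smallest replicate is 4.2024; the 48th is 5.2899.

(4.2024, 5.2899)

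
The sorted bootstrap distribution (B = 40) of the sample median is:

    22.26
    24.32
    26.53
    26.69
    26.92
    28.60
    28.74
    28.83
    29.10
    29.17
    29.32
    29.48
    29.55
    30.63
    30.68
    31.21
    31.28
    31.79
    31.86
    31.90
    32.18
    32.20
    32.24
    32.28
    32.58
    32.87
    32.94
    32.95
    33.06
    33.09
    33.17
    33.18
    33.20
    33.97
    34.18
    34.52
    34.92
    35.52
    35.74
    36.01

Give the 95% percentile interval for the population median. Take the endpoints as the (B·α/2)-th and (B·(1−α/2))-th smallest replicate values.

α = 0.05; lower rank = 40 × 0.025 = 1; upper rank = 40 × 0.975 = 39.
The 1st smallest replicate is 22.26; the 39th is 35.74.

(22.26, 35.74)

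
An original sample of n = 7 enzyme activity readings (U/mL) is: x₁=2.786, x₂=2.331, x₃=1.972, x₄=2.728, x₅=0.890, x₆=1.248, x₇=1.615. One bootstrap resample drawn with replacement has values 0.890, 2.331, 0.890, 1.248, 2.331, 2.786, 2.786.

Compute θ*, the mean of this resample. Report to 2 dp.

θ* = 1.89

Mean = (0.890 + 2.331 + 0.890 + 1.248 + 2.331 + 2.786 + 2.786) / 7 = 13.2620 / 7 = 1.89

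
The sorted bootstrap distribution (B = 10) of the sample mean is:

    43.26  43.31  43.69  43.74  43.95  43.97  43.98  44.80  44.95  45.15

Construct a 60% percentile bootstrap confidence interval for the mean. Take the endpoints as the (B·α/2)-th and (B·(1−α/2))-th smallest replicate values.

α = 0.40; lower rank = 10 × 0.200 = 2; upper rank = 10 × 0.800 = 8.
The 2nd smallest replicate is 43.31; the 8th is 44.80.

(43.31, 44.80)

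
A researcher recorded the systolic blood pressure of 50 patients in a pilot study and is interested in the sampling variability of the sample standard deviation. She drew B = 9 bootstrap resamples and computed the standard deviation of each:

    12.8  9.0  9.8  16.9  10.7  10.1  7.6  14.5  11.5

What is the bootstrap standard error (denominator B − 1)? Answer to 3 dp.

SE* = 2.889

Bootstrap SE is the standard deviation of the 9 replicate standard deviations.
Mean of replicates: (12.8 + 9.0 + 9.8 + 16.9 + 10.7 + 10.1 + 7.6 + 14.5 + 11.5) / 9 = 102.9000 / 9 = 11.4333
Sum of squared deviations: (+1.3667)² + (−2.4333)² + (−1.6333)² + (+5.4667)² + (−0.7333)² + (−1.3333)² + (−3.8333)² + (+3.0667)² + (+0.0667)² = 66.7600
Variance = 66.7600 / 8 = 8.3450
SE* = √8.3450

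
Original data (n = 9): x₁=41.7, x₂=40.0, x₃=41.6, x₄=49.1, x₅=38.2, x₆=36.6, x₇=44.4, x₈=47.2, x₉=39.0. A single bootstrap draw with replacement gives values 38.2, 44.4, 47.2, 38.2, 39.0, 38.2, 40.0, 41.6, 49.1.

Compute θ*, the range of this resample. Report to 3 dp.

θ* = 10.900

Range = 49.1 − 38.2 = 10.900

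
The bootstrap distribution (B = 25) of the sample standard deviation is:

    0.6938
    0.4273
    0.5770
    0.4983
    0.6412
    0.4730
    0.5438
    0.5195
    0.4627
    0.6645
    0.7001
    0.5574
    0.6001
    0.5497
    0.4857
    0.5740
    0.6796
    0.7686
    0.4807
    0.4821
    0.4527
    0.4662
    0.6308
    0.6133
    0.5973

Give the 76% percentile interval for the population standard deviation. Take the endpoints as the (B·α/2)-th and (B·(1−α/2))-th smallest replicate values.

Sorted replicates: 0.4273, 0.4527, 0.4627, 0.4662, 0.4730, 0.4807, 0.4821, 0.4857, 0.4983, 0.5195, 0.5438, 0.5497, 0.5574, 0.5740, 0.5770, 0.5973, 0.6001, 0.6133, 0.6308, 0.6412, 0.6645, 0.6796, 0.6938, 0.7001, 0.7686
α = 0.24; lower rank = 25 × 0.120 = 3; upper rank = 25 × 0.880 = 22.
The 3rd smallest replicate is 0.4627; the 22nd is 0.6796.

(0.4627, 0.6796)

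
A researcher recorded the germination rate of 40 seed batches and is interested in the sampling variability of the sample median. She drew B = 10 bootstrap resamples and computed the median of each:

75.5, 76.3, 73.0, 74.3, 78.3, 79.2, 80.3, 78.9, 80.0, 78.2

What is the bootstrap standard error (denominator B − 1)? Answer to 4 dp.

Bootstrap SE is the standard deviation of the 10 replicate medians.
Mean of replicates: (75.5 + 76.3 + 73.0 + 74.3 + 78.3 + 79.2 + 80.3 + 78.9 + 80.0 + 78.2) / 10 = 774.00000 / 10 = 77.40000
Sum of squared deviations: (−1.90000)² + (−1.10000)² + (−4.40000)² + (−3.10000)² + (+0.90000)² + (+1.80000)² + (+2.90000)² + (+1.50000)² + (+2.60000)² + (+0.80000)² = 55.90000
Variance = 55.90000 / 9 = 6.21111
SE* = √6.21111

SE* = 2.4922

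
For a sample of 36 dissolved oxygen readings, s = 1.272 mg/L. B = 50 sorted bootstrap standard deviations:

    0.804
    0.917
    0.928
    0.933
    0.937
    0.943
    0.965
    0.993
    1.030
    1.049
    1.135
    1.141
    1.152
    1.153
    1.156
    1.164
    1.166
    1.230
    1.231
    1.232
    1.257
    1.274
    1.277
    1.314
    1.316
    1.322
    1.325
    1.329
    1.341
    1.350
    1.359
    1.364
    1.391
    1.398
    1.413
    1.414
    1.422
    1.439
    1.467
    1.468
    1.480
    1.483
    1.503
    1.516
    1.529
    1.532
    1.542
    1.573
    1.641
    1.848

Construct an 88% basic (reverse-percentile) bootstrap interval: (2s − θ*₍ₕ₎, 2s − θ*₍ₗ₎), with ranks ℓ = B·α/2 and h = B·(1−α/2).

(1.002, 1.616)

Percentile endpoints at ranks 3 and 47: θ*₍3₎ = 0.928, θ*₍47₎ = 1.542.
Basic interval reflects these around s:
  lower = 2 × 1.272 − 1.542 = 1.002
  upper = 2 × 1.272 − 0.928 = 1.616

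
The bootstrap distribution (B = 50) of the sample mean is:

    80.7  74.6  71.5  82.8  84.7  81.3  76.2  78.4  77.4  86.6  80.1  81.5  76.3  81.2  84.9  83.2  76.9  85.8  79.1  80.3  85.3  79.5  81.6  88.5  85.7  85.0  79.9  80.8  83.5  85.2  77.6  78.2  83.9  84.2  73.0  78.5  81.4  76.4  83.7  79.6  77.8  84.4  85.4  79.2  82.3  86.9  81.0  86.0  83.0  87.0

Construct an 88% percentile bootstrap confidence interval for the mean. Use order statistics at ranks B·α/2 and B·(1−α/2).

Sorted replicates: 71.5, 73.0, 74.6, 76.2, 76.3, 76.4, 76.9, 77.4, 77.6, 77.8, 78.2, 78.4, 78.5, 79.1, 79.2, 79.5, 79.6, 79.9, 80.1, 80.3, 80.7, 80.8, 81.0, 81.2, 81.3, 81.4, 81.5, 81.6, 82.3, 82.8, 83.0, 83.2, 83.5, 83.7, 83.9, 84.2, 84.4, 84.7, 84.9, 85.0, 85.2, 85.3, 85.4, 85.7, 85.8, 86.0, 86.6, 86.9, 87.0, 88.5
α = 0.12; lower rank = 50 × 0.060 = 3; upper rank = 50 × 0.940 = 47.
The 3rd smallest replicate is 74.6; the 47th is 86.6.

(74.6, 86.6)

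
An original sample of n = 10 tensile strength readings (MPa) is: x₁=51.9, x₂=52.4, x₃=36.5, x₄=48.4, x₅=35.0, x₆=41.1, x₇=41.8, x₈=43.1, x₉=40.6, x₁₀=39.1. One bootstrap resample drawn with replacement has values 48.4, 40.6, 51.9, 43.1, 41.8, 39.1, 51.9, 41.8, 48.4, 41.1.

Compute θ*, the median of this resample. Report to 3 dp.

Sorted: 39.1, 40.6, 41.1, 41.8, 41.8, 43.1, 48.4, 48.4, 51.9, 51.9
Median = average of the two middle values = 42.450

θ* = 42.450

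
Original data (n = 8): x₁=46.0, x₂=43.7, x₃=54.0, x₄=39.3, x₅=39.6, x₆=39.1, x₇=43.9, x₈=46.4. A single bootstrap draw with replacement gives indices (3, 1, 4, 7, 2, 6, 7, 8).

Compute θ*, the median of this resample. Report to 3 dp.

Resample values: 54.0, 46.0, 39.3, 43.9, 43.7, 39.1, 43.9, 46.4.
Sorted: 39.1, 39.3, 43.7, 43.9, 43.9, 46.0, 46.4, 54.0
Median = average of the two middle values = 43.900

θ* = 43.900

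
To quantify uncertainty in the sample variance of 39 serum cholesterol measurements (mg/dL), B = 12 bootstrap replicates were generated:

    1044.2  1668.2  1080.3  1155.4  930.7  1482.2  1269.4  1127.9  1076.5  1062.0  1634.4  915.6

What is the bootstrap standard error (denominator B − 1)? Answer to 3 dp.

SE* = 256.847

Bootstrap SE is the standard deviation of the 12 replicate variances.
Mean of replicates: (1044.2 + 1668.2 + 1080.3 + 1155.4 + 930.7 + 1482.2 + 1269.4 + 1127.9 + 1076.5 + 1062.0 + 1634.4 + 915.6) / 12 = 14446.8000 / 12 = 1203.9000
Sum of squared deviations: (−159.7000)² + (+464.3000)² + (−123.6000)² + (−48.5000)² + (−273.2000)² + (+278.3000)² + (+65.5000)² + (−76.0000)² + (−127.4000)² + (−141.9000)² + (+430.5000)² + (−288.3000)² = 725676.6800
Variance = 725676.6800 / 11 = 65970.6073
SE* = √65970.6073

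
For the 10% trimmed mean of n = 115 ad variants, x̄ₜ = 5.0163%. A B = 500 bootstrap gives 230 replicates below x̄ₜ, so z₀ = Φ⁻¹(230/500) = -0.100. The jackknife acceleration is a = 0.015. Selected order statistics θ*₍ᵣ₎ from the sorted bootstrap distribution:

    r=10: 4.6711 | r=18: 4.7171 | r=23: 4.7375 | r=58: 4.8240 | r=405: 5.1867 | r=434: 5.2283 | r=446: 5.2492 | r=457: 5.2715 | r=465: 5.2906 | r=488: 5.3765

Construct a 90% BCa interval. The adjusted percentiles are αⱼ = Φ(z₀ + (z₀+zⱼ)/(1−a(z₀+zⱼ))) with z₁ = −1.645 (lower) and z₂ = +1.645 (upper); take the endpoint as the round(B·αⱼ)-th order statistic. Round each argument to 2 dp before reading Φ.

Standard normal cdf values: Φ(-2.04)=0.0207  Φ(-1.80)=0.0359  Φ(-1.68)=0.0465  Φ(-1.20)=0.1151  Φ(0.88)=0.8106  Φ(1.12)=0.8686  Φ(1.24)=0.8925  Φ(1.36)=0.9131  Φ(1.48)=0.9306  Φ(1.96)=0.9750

(4.7171, 5.2906)

Lower: z₀ + z₁ = -0.100 + (-1.645) = -1.745; 1 − a(z₀+z₁) = 1 − (0.015)(-1.745) = 1.0262; argument = -0.100 + (-1.745)/1.0262 = -1.8005 → -1.80.
α₁ = Φ(-1.80) = 0.0359; rank = round(500 × 0.0359) = 18; θ*₍18₎ = 4.7171.
Upper: z₀ + z₂ = 1.545; 1 − a(z₀+z₂) = 0.9768; argument = 1.4817 → 1.48; α₂ = 0.9306; rank = 465; θ*₍465₎ = 5.2906.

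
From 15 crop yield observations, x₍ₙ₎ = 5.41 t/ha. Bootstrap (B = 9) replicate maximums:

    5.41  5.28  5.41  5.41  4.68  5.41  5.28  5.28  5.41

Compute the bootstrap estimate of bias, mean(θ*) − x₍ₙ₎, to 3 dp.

mean(θ*) = (5.41 + 5.28 + 5.41 + 5.41 + 4.68 + 5.41 + 5.28 + 5.28 + 5.41) / 9 = 5.2856
bias = 5.2856 − 5.41

bias = −0.124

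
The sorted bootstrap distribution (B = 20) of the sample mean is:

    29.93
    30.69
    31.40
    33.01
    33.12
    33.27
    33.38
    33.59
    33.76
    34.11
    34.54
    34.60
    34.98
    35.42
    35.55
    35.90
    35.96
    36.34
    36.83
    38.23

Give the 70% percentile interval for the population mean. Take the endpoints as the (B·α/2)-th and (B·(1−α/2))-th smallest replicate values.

(31.40, 35.96)

α = 0.30; lower rank = 20 × 0.150 = 3; upper rank = 20 × 0.850 = 17.
The 3rd smallest replicate is 31.40; the 17th is 35.96.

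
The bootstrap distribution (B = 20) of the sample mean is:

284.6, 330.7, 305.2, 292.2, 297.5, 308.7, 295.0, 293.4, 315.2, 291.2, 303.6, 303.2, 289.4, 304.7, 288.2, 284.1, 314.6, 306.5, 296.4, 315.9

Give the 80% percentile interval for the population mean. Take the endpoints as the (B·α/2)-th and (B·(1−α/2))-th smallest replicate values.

(284.6, 315.2)

Sorted replicates: 284.1, 284.6, 288.2, 289.4, 291.2, 292.2, 293.4, 295.0, 296.4, 297.5, 303.2, 303.6, 304.7, 305.2, 306.5, 308.7, 314.6, 315.2, 315.9, 330.7
α = 0.20; lower rank = 20 × 0.100 = 2; upper rank = 20 × 0.900 = 18.
The 2nd smallest replicate is 284.6; the 18th is 315.2.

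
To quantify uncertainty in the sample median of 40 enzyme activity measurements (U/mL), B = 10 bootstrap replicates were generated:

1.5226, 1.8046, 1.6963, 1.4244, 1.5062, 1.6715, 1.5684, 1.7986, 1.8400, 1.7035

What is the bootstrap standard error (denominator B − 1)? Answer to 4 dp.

SE* = 0.1422

Bootstrap SE is the standard deviation of the 10 replicate medians.
Mean of replicates: (1.5226 + 1.8046 + 1.6963 + 1.4244 + 1.5062 + 1.6715 + 1.5684 + 1.7986 + 1.8400 + 1.7035) / 10 = 16.53610 / 10 = 1.65361
Sum of squared deviations: (−0.13101)² + (+0.15099)² + (+0.04269)² + (−0.22921)² + (−0.14741)² + (+0.01789)² + (−0.08521)² + (+0.14499)² + (+0.18639)² + (+0.04989)² = 0.18188
Variance = 0.18188 / 9 = 0.02021
SE* = √0.02021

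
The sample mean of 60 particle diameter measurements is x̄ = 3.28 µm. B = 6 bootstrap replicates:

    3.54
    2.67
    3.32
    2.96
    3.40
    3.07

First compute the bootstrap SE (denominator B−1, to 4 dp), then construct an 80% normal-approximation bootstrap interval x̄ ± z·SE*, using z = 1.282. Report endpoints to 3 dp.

(2.868, 3.692)

Mean of replicates = 3.1600; sum of squared deviations = 0.5158; SE* = √(0.5158/5) = 0.3212
Margin = 1.282 × 0.3212 = 0.4118
Interval: 3.28 ± 0.4118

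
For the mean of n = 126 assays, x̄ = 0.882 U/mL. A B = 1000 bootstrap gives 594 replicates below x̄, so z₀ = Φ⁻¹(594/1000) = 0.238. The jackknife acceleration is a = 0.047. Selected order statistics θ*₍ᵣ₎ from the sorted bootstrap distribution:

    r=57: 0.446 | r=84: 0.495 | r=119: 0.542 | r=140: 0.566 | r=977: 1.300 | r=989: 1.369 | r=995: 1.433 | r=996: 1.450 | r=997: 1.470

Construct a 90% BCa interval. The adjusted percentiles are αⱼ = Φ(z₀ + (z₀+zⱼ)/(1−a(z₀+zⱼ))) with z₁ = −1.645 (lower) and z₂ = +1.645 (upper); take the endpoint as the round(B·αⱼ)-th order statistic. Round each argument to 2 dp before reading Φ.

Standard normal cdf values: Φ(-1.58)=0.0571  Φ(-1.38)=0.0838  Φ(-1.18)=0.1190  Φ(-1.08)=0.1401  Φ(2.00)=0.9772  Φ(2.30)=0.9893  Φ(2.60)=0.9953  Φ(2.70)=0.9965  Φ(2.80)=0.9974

Lower: z₀ + z₁ = 0.238 + (-1.645) = -1.407; 1 − a(z₀+z₁) = 1 − (0.047)(-1.407) = 1.0661; argument = 0.238 + (-1.407)/1.0661 = -1.0817 → -1.08.
α₁ = Φ(-1.08) = 0.1401; rank = round(1000 × 0.1401) = 140; θ*₍140₎ = 0.566.
Upper: z₀ + z₂ = 1.883; 1 − a(z₀+z₂) = 0.9115; argument = 2.3038 → 2.30; α₂ = 0.9893; rank = 989; θ*₍989₎ = 1.369.

(0.566, 1.369)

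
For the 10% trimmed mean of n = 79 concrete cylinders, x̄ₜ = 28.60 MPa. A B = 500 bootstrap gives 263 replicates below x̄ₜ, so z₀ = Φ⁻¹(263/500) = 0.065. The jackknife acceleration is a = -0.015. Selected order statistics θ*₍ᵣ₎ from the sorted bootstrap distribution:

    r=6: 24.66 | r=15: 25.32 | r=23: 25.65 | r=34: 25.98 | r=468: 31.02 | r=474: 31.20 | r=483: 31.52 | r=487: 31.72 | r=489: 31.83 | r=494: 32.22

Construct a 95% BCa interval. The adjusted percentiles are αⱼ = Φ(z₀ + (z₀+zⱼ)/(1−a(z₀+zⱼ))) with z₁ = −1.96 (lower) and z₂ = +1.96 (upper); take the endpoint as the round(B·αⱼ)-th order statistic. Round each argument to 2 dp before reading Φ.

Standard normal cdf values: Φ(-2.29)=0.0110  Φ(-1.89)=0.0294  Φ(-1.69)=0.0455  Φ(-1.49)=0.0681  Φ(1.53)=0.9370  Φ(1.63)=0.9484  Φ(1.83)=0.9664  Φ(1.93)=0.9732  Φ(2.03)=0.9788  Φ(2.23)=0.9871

(25.32, 31.83)

Lower: z₀ + z₁ = 0.065 + (-1.960) = -1.895; 1 − a(z₀+z₁) = 1 − (-0.015)(-1.895) = 0.9716; argument = 0.065 + (-1.895)/0.9716 = -1.8854 → -1.89.
α₁ = Φ(-1.89) = 0.0294; rank = round(500 × 0.0294) = 15; θ*₍15₎ = 25.32.
Upper: z₀ + z₂ = 2.025; 1 − a(z₀+z₂) = 1.0304; argument = 2.0303 → 2.03; α₂ = 0.9788; rank = 489; θ*₍489₎ = 31.83.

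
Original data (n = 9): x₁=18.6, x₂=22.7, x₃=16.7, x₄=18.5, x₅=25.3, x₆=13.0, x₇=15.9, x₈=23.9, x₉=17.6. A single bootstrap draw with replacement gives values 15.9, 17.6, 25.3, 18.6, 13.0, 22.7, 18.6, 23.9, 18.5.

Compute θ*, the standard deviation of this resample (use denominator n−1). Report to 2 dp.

θ* = 3.94

Mean = 19.3444; sum of squared deviations = 124.4622
s² = 124.4622 / 8 = 15.5578
s = √15.5578 = 3.94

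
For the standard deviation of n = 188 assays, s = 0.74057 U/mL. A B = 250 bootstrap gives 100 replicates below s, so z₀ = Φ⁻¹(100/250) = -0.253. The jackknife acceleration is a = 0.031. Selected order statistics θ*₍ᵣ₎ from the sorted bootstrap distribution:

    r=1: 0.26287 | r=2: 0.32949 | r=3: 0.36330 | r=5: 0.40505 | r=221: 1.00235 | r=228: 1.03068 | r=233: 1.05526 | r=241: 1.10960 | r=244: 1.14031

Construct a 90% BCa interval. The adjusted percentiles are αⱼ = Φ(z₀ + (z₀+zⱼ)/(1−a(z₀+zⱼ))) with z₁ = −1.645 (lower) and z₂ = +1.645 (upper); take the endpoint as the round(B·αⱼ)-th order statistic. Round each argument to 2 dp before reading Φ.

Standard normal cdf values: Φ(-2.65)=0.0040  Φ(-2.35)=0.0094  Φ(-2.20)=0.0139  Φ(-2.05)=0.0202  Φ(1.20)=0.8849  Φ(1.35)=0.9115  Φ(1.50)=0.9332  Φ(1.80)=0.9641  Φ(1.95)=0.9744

Lower: z₀ + z₁ = -0.253 + (-1.645) = -1.898; 1 − a(z₀+z₁) = 1 − (0.031)(-1.898) = 1.0588; argument = -0.253 + (-1.898)/1.0588 = -2.0455 → -2.05.
α₁ = Φ(-2.05) = 0.0202; rank = round(250 × 0.0202) = 5; θ*₍5₎ = 0.40505.
Upper: z₀ + z₂ = 1.392; 1 − a(z₀+z₂) = 0.9568; argument = 1.2018 → 1.20; α₂ = 0.8849; rank = 221; θ*₍221₎ = 1.00235.

(0.40505, 1.00235)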